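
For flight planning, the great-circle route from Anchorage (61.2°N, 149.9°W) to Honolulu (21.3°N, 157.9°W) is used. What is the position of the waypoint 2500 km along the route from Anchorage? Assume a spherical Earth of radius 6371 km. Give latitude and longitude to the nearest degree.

The haversine formula gives a central angle δ ≈ 0.703 rad (40.3°) between the endpoints. The total great-circle distance is δ·R ≈ 0.703 × 6371 ≈ 4480 km, so the target fraction is f = 2500/4480 ≈ 0.558.
Interpolate at f ≈ 0.558 with slerp weights a = sin((1−f)δ)/sin δ ≈ 0.473, b = sin(fδ)/sin δ ≈ 0.591.
p = a·p₁ + b·p₂ ≈ (-0.708, -0.322, 0.629); φ = arcsin(p_z) ≈ 38.99°, λ = atan2(p_y, p_x) ≈ -155.56°.

≈ 39°N, 156°W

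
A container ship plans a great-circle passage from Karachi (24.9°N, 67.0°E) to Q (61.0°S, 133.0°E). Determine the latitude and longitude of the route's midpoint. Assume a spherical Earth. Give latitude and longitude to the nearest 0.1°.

Write both endpoints as unit vectors p₁, p₂ with components (cos φ cos λ, cos φ sin λ, sin φ).
The central angle between the endpoints is δ = arccos(p₁·p₂) ≈ 1.761 rad (100.9°).
Interpolate at f = 1/2 with slerp weights a = sin((1−f)δ)/sin δ ≈ 0.785, b = sin(fδ)/sin δ ≈ 0.785.
p = a·p₁ + b·p₂ ≈ (0.019, 0.934, -0.356); φ = arcsin(p_z) ≈ -20.87°, λ = atan2(p_y, p_x) ≈ 88.86°.

≈ (20.9°S, 88.9°E)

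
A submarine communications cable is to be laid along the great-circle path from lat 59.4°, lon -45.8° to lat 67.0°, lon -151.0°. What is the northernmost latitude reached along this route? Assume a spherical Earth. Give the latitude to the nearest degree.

≈ 73°

The great circle lies in the plane with unit normal n̂ = (p₁ × p₂)/|p₁ × p₂|.
Here n̂_z ≈ -0.285; the vertex latitude is φ_max = arccos|n̂_z| ≈ 73.4°.
Check via Clairaut: cos φ_max = |cos φ₁| · sin C = cos(59.4°)·sin(34.1°) ≈ 0.285, again giving ≈ 73.4°.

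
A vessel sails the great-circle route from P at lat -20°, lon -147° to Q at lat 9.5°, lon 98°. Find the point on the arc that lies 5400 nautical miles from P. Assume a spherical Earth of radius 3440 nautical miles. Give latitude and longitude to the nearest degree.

Convert each endpoint to a unit vector on the sphere (x = cos φ cos λ, y = cos φ sin λ, z = sin φ).
The central angle between the endpoints is δ = arccos(p₁·p₂) ≈ 2.035 rad (116.6°). The total great-circle distance is δ·R ≈ 2.035 × 3440 ≈ 7002 nmi, so the target fraction is f = 5400/7002 ≈ 0.771.
Interpolate at f ≈ 0.771 with slerp weights a = sin((1−f)δ)/sin δ ≈ 0.502, b = sin(fδ)/sin δ ≈ 1.119.
p = a·p₁ + b·p₂ ≈ (-0.549, 0.835, 0.013); φ = arcsin(p_z) ≈ 0.73°, λ = atan2(p_y, p_x) ≈ 123.33°.

≈ lat 1°, lon 123°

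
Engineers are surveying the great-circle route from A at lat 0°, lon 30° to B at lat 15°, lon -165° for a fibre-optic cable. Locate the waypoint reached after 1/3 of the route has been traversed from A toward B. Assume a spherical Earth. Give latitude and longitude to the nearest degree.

Convert each endpoint to a unit vector on the sphere (x = cos φ cos λ, y = cos φ sin λ, z = sin φ).
The central angle between the endpoints is δ = arccos(p₁·p₂) ≈ 2.773 rad (158.9°).
Interpolate at f = 1/3 with slerp weights a = sin((1−f)δ)/sin δ ≈ 2.672, b = sin(fδ)/sin δ ≈ 2.219.
p = a·p₁ + b·p₂ ≈ (0.244, 0.781, 0.574); φ = arcsin(p_z) ≈ 35.04°, λ = atan2(p_y, p_x) ≈ 72.64°.

≈ lat 35°, lon 73°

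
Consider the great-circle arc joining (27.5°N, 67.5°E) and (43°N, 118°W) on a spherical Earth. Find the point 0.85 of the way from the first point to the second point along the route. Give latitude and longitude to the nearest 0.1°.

Convert each endpoint to a unit vector on the sphere (x = cos φ cos λ, y = cos φ sin λ, z = sin φ).
The central angle between the endpoints is δ = arccos(p₁·p₂) ≈ 1.908 rad (109.3°).
Interpolate at f = 0.85 with slerp weights a = sin((1−f)δ)/sin δ ≈ 0.299, b = sin(fδ)/sin δ ≈ 1.058.
p = a·p₁ + b·p₂ ≈ (-0.262, -0.438, 0.860); φ = arcsin(p_z) ≈ 59.30°, λ = atan2(p_y, p_x) ≈ -120.86°.

≈ (59.3°N, 120.9°W)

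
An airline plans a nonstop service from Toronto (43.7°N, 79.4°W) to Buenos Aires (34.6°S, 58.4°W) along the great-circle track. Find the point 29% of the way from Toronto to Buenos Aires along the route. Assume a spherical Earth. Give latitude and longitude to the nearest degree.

Convert each endpoint to a unit vector on the sphere (x = cos φ cos λ, y = cos φ sin λ, z = sin φ).
The central angle between the endpoints is δ = arccos(p₁·p₂) ≈ 1.407 rad (80.6°).
Interpolate at f = 0.29 with slerp weights a = sin((1−f)δ)/sin δ ≈ 0.852, b = sin(fδ)/sin δ ≈ 0.402.
p = a·p₁ + b·p₂ ≈ (0.287, -0.888, 0.360); φ = arcsin(p_z) ≈ 21.13°, λ = atan2(p_y, p_x) ≈ -72.09°.

≈ (21°N, 72°W)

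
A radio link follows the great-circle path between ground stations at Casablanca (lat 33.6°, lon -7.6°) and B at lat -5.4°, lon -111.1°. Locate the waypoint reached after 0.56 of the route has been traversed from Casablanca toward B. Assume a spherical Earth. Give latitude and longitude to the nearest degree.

The haversine formula gives a central angle δ ≈ 1.819 rad (104.2°) between the endpoints.
Interpolate at f = 0.56 with slerp weights a = sin((1−f)δ)/sin δ ≈ 0.740, b = sin(fδ)/sin δ ≈ 0.878.
p = a·p₁ + b·p₂ ≈ (0.296, -0.897, 0.327); φ = arcsin(p_z) ≈ 19.09°, λ = atan2(p_y, p_x) ≈ -71.72°.

≈ lat 19°, lon -72°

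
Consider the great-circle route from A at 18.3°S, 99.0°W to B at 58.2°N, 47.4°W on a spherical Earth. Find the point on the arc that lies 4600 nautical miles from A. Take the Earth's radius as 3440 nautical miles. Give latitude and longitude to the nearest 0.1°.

≈ 50.2°N, 60.1°W

Convert each endpoint to a unit vector on the sphere (x = cos φ cos λ, y = cos φ sin λ, z = sin φ).
The central angle between the endpoints is δ = arccos(p₁·p₂) ≈ 1.527 rad (87.5°). The total great-circle distance is δ·R ≈ 1.527 × 3440 ≈ 5252 nmi, so the target fraction is f = 4600/5252 ≈ 0.876.
Interpolate at f ≈ 0.876 with slerp weights a = sin((1−f)δ)/sin δ ≈ 0.189, b = sin(fδ)/sin δ ≈ 0.974.
p = a·p₁ + b·p₂ ≈ (0.319, -0.555, 0.768); φ = arcsin(p_z) ≈ 50.21°, λ = atan2(p_y, p_x) ≈ -60.07°.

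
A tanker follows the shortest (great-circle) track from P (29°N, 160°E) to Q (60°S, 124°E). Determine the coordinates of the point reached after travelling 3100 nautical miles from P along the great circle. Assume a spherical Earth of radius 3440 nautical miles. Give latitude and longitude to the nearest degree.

≈ (21°S, 146°E)

Convert each endpoint to a unit vector on the sphere (x = cos φ cos λ, y = cos φ sin λ, z = sin φ).
The central angle between the endpoints is δ = arccos(p₁·p₂) ≈ 1.637 rad (93.8°). The total great-circle distance is δ·R ≈ 1.637 × 3440 ≈ 5631 nmi, so the target fraction is f = 3100/5631 ≈ 0.551.
Interpolate at f ≈ 0.551 with slerp weights a = sin((1−f)δ)/sin δ ≈ 0.673, b = sin(fδ)/sin δ ≈ 0.786.
p = a·p₁ + b·p₂ ≈ (-0.772, 0.527, -0.354); φ = arcsin(p_z) ≈ -20.76°, λ = atan2(p_y, p_x) ≈ 145.70°.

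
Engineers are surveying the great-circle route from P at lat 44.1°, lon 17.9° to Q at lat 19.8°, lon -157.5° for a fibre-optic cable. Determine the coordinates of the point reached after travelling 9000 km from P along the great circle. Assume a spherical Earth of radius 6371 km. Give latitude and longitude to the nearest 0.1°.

Convert each endpoint to a unit vector on the sphere (x = cos φ cos λ, y = cos φ sin λ, z = sin φ).
The central angle between the endpoints is δ = arccos(p₁·p₂) ≈ 2.024 rad (116.0°). The total great-circle distance is δ·R ≈ 2.024 × 6371 ≈ 12894 km, so the target fraction is f = 9000/12894 ≈ 0.698.
Interpolate at f ≈ 0.698 with slerp weights a = sin((1−f)δ)/sin δ ≈ 0.638, b = sin(fδ)/sin δ ≈ 1.098.
p = a·p₁ + b·p₂ ≈ (-0.519, -0.255, 0.816); φ = arcsin(p_z) ≈ 54.71°, λ = atan2(p_y, p_x) ≈ -153.85°.

≈ lat 54.7°, lon -153.9°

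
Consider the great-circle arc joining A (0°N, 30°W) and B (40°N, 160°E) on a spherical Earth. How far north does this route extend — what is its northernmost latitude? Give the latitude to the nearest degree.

The great circle lies in the plane with unit normal n̂ = (p₁ × p₂)/|p₁ × p₂|.
Here n̂_z ≈ -0.203; the vertex latitude is φ_max = arccos|n̂_z| ≈ 78.3°.
Check via Clairaut: cos φ_max = |cos φ₁| · sin C = cos(0.0°)·sin(11.7°) ≈ 0.203, again giving ≈ 78.3°.

≈ 78°N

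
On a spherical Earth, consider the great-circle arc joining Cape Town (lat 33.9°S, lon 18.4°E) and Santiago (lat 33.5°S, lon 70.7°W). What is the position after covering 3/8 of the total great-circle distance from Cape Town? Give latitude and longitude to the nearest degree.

Write both endpoints as unit vectors p₁, p₂ with components (cos φ cos λ, cos φ sin λ, sin φ).
The central angle between the endpoints is δ = arccos(p₁·p₂) ≈ 1.246 rad (71.4°).
Interpolate at f = 3/8 with slerp weights a = sin((1−f)δ)/sin δ ≈ 0.741, b = sin(fδ)/sin δ ≈ 0.475.
p = a·p₁ + b·p₂ ≈ (0.715, -0.180, -0.676); φ = arcsin(p_z) ≈ -42.52°, λ = atan2(p_y, p_x) ≈ -14.13°.

≈ lat 43°S, lon 14°W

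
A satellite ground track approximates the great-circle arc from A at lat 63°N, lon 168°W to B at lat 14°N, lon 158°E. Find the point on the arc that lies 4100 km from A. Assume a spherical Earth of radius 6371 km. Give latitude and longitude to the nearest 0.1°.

Write both endpoints as unit vectors p₁, p₂ with components (cos φ cos λ, cos φ sin λ, sin φ).
The central angle between the endpoints is δ = arccos(p₁·p₂) ≈ 0.951 rad (54.5°). The total great-circle distance is δ·R ≈ 0.951 × 6371 ≈ 6060 km, so the target fraction is f = 4100/6060 ≈ 0.677.
Interpolate at f ≈ 0.677 with slerp weights a = sin((1−f)δ)/sin δ ≈ 0.372, b = sin(fδ)/sin δ ≈ 0.737.
p = a·p₁ + b·p₂ ≈ (-0.828, 0.233, 0.510); φ = arcsin(p_z) ≈ 30.64°, λ = atan2(p_y, p_x) ≈ 164.30°.

≈ lat 30.6°N, lon 164.3°E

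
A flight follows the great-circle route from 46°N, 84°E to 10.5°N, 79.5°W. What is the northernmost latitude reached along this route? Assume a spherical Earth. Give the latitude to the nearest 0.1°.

The great circle lies in the plane with unit normal n̂ = (p₁ × p₂)/|p₁ × p₂|.
Here n̂_z ≈ -0.228; the vertex latitude is φ_max = arccos|n̂_z| ≈ 76.8°.

≈ 76.8°N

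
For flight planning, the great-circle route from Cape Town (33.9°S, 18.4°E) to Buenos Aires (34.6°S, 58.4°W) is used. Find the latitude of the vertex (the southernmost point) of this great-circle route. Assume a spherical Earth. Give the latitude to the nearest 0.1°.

≈ 41.0°S

The great circle lies in the plane with unit normal n̂ = (p₁ × p₂)/|p₁ × p₂|.
Here n̂_z ≈ -0.755; the vertex latitude is φ_max = arccos|n̂_z| ≈ 41.0°.
Check via Clairaut: cos φ_max = |cos φ₁| · sin C = cos(33.9°)·sin(114.6°) ≈ 0.755, again giving ≈ 41.0°.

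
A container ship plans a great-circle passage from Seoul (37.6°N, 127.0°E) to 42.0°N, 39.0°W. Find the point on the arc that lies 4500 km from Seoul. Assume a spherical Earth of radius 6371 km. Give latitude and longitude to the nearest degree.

≈ 76°N, 98°E

Convert each endpoint to a unit vector on the sphere (x = cos φ cos λ, y = cos φ sin λ, z = sin φ).
The central angle between the endpoints is δ = arccos(p₁·p₂) ≈ 1.735 rad (99.4°). The total great-circle distance is δ·R ≈ 1.735 × 6371 ≈ 11051 km, so the target fraction is f = 4500/11051 ≈ 0.407.
Interpolate at f ≈ 0.407 with slerp weights a = sin((1−f)δ)/sin δ ≈ 0.868, b = sin(fδ)/sin δ ≈ 0.658.
p = a·p₁ + b·p₂ ≈ (-0.034, 0.242, 0.970); φ = arcsin(p_z) ≈ 75.88°, λ = atan2(p_y, p_x) ≈ 98.00°.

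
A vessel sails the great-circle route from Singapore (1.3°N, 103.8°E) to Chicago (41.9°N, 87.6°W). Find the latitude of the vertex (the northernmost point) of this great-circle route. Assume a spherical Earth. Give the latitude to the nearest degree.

≈ 78°N

The great circle lies in the plane with unit normal n̂ = (p₁ × p₂)/|p₁ × p₂|.
Here n̂_z ≈ +0.210; the vertex latitude is φ_max = arccos|n̂_z| ≈ 77.9°.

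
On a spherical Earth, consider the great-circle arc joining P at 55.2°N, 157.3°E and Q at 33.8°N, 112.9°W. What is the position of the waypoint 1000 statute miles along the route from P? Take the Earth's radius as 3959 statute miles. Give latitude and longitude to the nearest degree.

≈ 58°N, 177°W

Convert each endpoint to a unit vector on the sphere (x = cos φ cos λ, y = cos φ sin λ, z = sin φ).
The central angle between the endpoints is δ = arccos(p₁·p₂) ≈ 1.095 rad (62.7°). The total great-circle distance is δ·R ≈ 1.095 × 3959 ≈ 4333 mi, so the target fraction is f = 1000/4333 ≈ 0.231.
Interpolate at f ≈ 0.231 with slerp weights a = sin((1−f)δ)/sin δ ≈ 0.839, b = sin(fδ)/sin δ ≈ 0.281.
p = a·p₁ + b·p₂ ≈ (-0.533, -0.030, 0.846); φ = arcsin(p_z) ≈ 57.74°, λ = atan2(p_y, p_x) ≈ -176.73°.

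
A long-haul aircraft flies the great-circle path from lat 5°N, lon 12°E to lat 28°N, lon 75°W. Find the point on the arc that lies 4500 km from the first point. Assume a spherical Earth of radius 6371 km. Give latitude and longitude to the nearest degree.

≈ lat 22°N, lon 26°W

Convert each endpoint to a unit vector on the sphere (x = cos φ cos λ, y = cos φ sin λ, z = sin φ).
The central angle between the endpoints is δ = arccos(p₁·p₂) ≈ 1.484 rad (85.0°). The total great-circle distance is δ·R ≈ 1.484 × 6371 ≈ 9453 km, so the target fraction is f = 4500/9453 ≈ 0.476.
Interpolate at f ≈ 0.476 with slerp weights a = sin((1−f)δ)/sin δ ≈ 0.704, b = sin(fδ)/sin δ ≈ 0.652.
p = a·p₁ + b·p₂ ≈ (0.835, -0.410, 0.367); φ = arcsin(p_z) ≈ 21.55°, λ = atan2(p_y, p_x) ≈ -26.14°.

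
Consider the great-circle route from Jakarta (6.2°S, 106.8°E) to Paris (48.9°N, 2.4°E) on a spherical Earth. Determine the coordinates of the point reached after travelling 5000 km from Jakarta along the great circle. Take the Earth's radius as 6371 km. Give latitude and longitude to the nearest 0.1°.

≈ 27.0°N, 75.4°E

Write both endpoints as unit vectors p₁, p₂ with components (cos φ cos λ, cos φ sin λ, sin φ).
The central angle between the endpoints is δ = arccos(p₁·p₂) ≈ 1.817 rad (104.1°). The total great-circle distance is δ·R ≈ 1.817 × 6371 ≈ 11577 km, so the target fraction is f = 5000/11577 ≈ 0.432.
Interpolate at f ≈ 0.432 with slerp weights a = sin((1−f)δ)/sin δ ≈ 0.885, b = sin(fδ)/sin δ ≈ 0.729.
p = a·p₁ + b·p₂ ≈ (0.224, 0.863, 0.454); φ = arcsin(p_z) ≈ 26.97°, λ = atan2(p_y, p_x) ≈ 75.43°.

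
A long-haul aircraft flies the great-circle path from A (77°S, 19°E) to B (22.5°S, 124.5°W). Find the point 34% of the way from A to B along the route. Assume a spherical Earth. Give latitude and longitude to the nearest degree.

≈ (73°S, 103°W)

Write both endpoints as unit vectors p₁, p₂ with components (cos φ cos λ, cos φ sin λ, sin φ).
The central angle between the endpoints is δ = arccos(p₁·p₂) ≈ 1.364 rad (78.1°).
Interpolate at f = 0.34 with slerp weights a = sin((1−f)δ)/sin δ ≈ 0.800, b = sin(fδ)/sin δ ≈ 0.457.
p = a·p₁ + b·p₂ ≈ (-0.069, -0.289, -0.955); φ = arcsin(p_z) ≈ -72.70°, λ = atan2(p_y, p_x) ≈ -103.39°.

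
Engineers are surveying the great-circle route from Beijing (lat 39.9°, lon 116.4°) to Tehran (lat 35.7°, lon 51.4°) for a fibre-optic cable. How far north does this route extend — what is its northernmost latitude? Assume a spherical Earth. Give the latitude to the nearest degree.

The great circle lies in the plane with unit normal n̂ = (p₁ × p₂)/|p₁ × p₂|.
Here n̂_z ≈ -0.733; the vertex latitude is φ_max = arccos|n̂_z| ≈ 42.9°.

≈ 43°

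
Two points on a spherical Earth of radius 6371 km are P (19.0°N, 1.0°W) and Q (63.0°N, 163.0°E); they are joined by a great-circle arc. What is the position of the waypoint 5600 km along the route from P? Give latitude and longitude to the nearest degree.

≈ (68°N, 14°E)

From cos δ = sin φ₁ sin φ₂ + cos φ₁ cos φ₂ cos Δλ, the central angle is δ ≈ 1.694 rad (97.0°). The total great-circle distance is δ·R ≈ 1.694 × 6371 ≈ 10790 km, so the target fraction is f = 5600/10790 ≈ 0.519.
Interpolate at f ≈ 0.519 with slerp weights a = sin((1−f)δ)/sin δ ≈ 0.733, b = sin(fδ)/sin δ ≈ 0.776.
p = a·p₁ + b·p₂ ≈ (0.356, 0.091, 0.930); φ = arcsin(p_z) ≈ 68.44°, λ = atan2(p_y, p_x) ≈ 14.32°.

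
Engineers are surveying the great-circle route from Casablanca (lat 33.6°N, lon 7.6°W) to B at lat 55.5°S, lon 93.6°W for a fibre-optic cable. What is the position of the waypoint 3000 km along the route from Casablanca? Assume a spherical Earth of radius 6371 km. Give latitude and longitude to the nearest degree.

≈ lat 11°N, lon 24°W

The haversine formula gives a central angle δ ≈ 2.008 rad (115.0°) between the endpoints. The total great-circle distance is δ·R ≈ 2.008 × 6371 ≈ 12791 km, so the target fraction is f = 3000/12791 ≈ 0.235.
Interpolate at f ≈ 0.235 with slerp weights a = sin((1−f)δ)/sin δ ≈ 1.103, b = sin(fδ)/sin δ ≈ 0.501.
p = a·p₁ + b·p₂ ≈ (0.893, -0.405, 0.198); φ = arcsin(p_z) ≈ 11.41°, λ = atan2(p_y, p_x) ≈ -24.38°.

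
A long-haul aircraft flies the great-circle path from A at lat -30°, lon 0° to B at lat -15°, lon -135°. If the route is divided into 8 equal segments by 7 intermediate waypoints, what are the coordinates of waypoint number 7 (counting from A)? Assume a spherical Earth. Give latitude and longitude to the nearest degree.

≈ lat -25°, lon -124°

Write both endpoints as unit vectors p₁, p₂ with components (cos φ cos λ, cos φ sin λ, sin φ).
The central angle between the endpoints is δ = arccos(p₁·p₂) ≈ 2.051 rad (117.5°).
Interpolate at f = 7/8 with slerp weights a = sin((1−f)δ)/sin δ ≈ 0.286, b = sin(fδ)/sin δ ≈ 1.099.
p = a·p₁ + b·p₂ ≈ (-0.503, -0.751, -0.428); φ = arcsin(p_z) ≈ -25.31°, λ = atan2(p_y, p_x) ≈ -123.83°.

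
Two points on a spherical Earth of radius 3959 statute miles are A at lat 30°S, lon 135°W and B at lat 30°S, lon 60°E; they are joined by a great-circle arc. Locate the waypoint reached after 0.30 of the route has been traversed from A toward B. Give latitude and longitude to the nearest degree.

≈ lat 63°S, lon 154°W

From cos δ = sin φ₁ sin φ₂ + cos φ₁ cos φ₂ cos Δλ, the central angle is δ ≈ 2.065 rad (118.3°).
Interpolate at f = 0.30 with slerp weights a = sin((1−f)δ)/sin δ ≈ 1.127, b = sin(fδ)/sin δ ≈ 0.660.
p = a·p₁ + b·p₂ ≈ (-0.405, -0.195, -0.893); φ = arcsin(p_z) ≈ -63.30°, λ = atan2(p_y, p_x) ≈ -154.21°.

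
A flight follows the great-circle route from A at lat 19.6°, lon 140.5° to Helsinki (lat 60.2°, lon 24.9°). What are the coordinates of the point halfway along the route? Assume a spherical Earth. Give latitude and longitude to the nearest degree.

≈ lat 55°, lon 109°

Write both endpoints as unit vectors p₁, p₂ with components (cos φ cos λ, cos φ sin λ, sin φ).
The central angle between the endpoints is δ = arccos(p₁·p₂) ≈ 1.482 rad (84.9°).
Interpolate at f = 1/2 with slerp weights a = sin((1−f)δ)/sin δ ≈ 0.678, b = sin(fδ)/sin δ ≈ 0.678.
p = a·p₁ + b·p₂ ≈ (-0.187, 0.548, 0.815); φ = arcsin(p_z) ≈ 54.62°, λ = atan2(p_y, p_x) ≈ 108.86°.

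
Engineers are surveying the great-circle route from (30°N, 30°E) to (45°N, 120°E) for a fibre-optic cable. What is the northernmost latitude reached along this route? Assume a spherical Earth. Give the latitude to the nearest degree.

The great circle lies in the plane with unit normal n̂ = (p₁ × p₂)/|p₁ × p₂|.
Here n̂_z ≈ +0.655; the vertex latitude is φ_max = arccos|n̂_z| ≈ 49.1°.
Check via Clairaut: cos φ_max = |cos φ₁| · sin C = cos(30.0°)·sin(49.1°) ≈ 0.655, again giving ≈ 49.1°.

≈ 49°N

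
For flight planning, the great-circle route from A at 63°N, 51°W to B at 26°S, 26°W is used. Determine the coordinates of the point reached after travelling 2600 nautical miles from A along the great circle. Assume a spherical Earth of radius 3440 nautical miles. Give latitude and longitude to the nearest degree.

The haversine formula gives a central angle δ ≈ 1.592 rad (91.2°) between the endpoints. The total great-circle distance is δ·R ≈ 1.592 × 3440 ≈ 5475 nmi, so the target fraction is f = 2600/5475 ≈ 0.475.
Interpolate at f ≈ 0.475 with slerp weights a = sin((1−f)δ)/sin δ ≈ 0.742, b = sin(fδ)/sin δ ≈ 0.686.
p = a·p₁ + b·p₂ ≈ (0.766, -0.532, 0.360); φ = arcsin(p_z) ≈ 21.12°, λ = atan2(p_y, p_x) ≈ -34.78°.

≈ 21°N, 35°W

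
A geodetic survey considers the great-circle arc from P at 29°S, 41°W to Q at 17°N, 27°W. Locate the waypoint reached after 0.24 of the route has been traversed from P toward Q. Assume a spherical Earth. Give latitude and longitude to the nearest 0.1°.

Write both endpoints as unit vectors p₁, p₂ with components (cos φ cos λ, cos φ sin λ, sin φ).
The central angle between the endpoints is δ = arccos(p₁·p₂) ≈ 0.837 rad (47.9°).
Interpolate at f = 0.24 with slerp weights a = sin((1−f)δ)/sin δ ≈ 0.800, b = sin(fδ)/sin δ ≈ 0.269.
p = a·p₁ + b·p₂ ≈ (0.757, -0.576, -0.309); φ = arcsin(p_z) ≈ -18.02°, λ = atan2(p_y, p_x) ≈ -37.25°.

≈ 18.0°S, 37.3°W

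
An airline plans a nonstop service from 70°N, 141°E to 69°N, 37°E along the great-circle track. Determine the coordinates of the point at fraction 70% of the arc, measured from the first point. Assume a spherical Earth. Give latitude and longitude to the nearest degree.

Write both endpoints as unit vectors p₁, p₂ with components (cos φ cos λ, cos φ sin λ, sin φ).
The central angle between the endpoints is δ = arccos(p₁·p₂) ≈ 0.559 rad (32.0°).
Interpolate at f = 0.70 with slerp weights a = sin((1−f)δ)/sin δ ≈ 0.315, b = sin(fδ)/sin δ ≈ 0.719.
p = a·p₁ + b·p₂ ≈ (0.122, 0.223, 0.967); φ = arcsin(p_z) ≈ 75.28°, λ = atan2(p_y, p_x) ≈ 61.27°.

≈ 75°N, 61°E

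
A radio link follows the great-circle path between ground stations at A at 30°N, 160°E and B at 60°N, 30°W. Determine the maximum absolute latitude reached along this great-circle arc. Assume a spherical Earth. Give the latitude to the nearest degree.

≈ 86°N

The great circle lies in the plane with unit normal n̂ = (p₁ × p₂)/|p₁ × p₂|.
Here n̂_z ≈ +0.075; the vertex latitude is φ_max = arccos|n̂_z| ≈ 85.7°.
Check via Clairaut: cos φ_max = |cos φ₁| · sin C = cos(30.0°)·sin(5.0°) ≈ 0.075, again giving ≈ 85.7°.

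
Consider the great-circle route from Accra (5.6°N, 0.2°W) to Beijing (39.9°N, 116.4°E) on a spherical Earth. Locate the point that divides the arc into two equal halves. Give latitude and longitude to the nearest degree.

From cos δ = sin φ₁ sin φ₂ + cos φ₁ cos φ₂ cos Δλ, the central angle is δ ≈ 1.854 rad (106.2°).
Interpolate at f = 1/2 with slerp weights a = sin((1−f)δ)/sin δ ≈ 0.833, b = sin(fδ)/sin δ ≈ 0.833.
p = a·p₁ + b·p₂ ≈ (0.545, 0.569, 0.616); φ = arcsin(p_z) ≈ 37.99°, λ = atan2(p_y, p_x) ≈ 46.27°.

≈ (38°N, 46°E)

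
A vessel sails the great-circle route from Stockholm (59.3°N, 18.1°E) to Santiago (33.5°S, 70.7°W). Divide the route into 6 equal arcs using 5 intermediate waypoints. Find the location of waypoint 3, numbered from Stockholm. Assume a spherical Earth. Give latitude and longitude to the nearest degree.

The haversine formula gives a central angle δ ≈ 2.055 rad (117.8°) between the endpoints.
Interpolate at f = 3/6 with slerp weights a = sin((1−f)δ)/sin δ ≈ 0.967, b = sin(fδ)/sin δ ≈ 0.967.
p = a·p₁ + b·p₂ ≈ (0.736, -0.608, 0.298); φ = arcsin(p_z) ≈ 17.33°, λ = atan2(p_y, p_x) ≈ -39.55°.

≈ 17°N, 40°W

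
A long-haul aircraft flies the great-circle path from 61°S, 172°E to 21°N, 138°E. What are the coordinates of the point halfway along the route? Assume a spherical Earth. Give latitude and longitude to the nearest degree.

From cos δ = sin φ₁ sin φ₂ + cos φ₁ cos φ₂ cos Δλ, the central angle is δ ≈ 1.509 rad (86.5°).
Interpolate at f = 1/2 with slerp weights a = sin((1−f)δ)/sin δ ≈ 0.686, b = sin(fδ)/sin δ ≈ 0.686.
p = a·p₁ + b·p₂ ≈ (-0.806, 0.475, -0.354); φ = arcsin(p_z) ≈ -20.75°, λ = atan2(p_y, p_x) ≈ 149.47°.

≈ 21°S, 149°E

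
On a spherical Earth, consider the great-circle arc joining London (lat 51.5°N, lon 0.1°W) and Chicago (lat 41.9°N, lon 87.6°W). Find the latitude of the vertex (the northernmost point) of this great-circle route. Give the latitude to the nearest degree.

The great circle lies in the plane with unit normal n̂ = (p₁ × p₂)/|p₁ × p₂|.
Here n̂_z ≈ -0.551; the vertex latitude is φ_max = arccos|n̂_z| ≈ 56.6°.
Check via Clairaut: cos φ_max = |cos φ₁| · sin C = cos(51.5°)·sin(62.3°) ≈ 0.551, again giving ≈ 56.6°.

≈ 57°N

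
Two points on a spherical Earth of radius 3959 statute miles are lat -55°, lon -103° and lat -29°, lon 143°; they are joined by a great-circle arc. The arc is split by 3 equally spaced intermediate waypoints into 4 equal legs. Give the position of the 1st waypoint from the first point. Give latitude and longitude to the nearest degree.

Convert each endpoint to a unit vector on the sphere (x = cos φ cos λ, y = cos φ sin λ, z = sin φ).
The central angle between the endpoints is δ = arccos(p₁·p₂) ≈ 1.376 rad (78.9°).
Interpolate at f = 1/4 with slerp weights a = sin((1−f)δ)/sin δ ≈ 0.875, b = sin(fδ)/sin δ ≈ 0.344.
p = a·p₁ + b·p₂ ≈ (-0.353, -0.308, -0.883); φ = arcsin(p_z) ≈ -62.06°, λ = atan2(p_y, p_x) ≈ -138.90°.

≈ lat -62°, lon -139°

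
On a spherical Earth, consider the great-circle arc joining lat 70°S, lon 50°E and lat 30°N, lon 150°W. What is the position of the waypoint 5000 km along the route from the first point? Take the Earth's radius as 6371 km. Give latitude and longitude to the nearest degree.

Convert each endpoint to a unit vector on the sphere (x = cos φ cos λ, y = cos φ sin λ, z = sin φ).
The central angle between the endpoints is δ = arccos(p₁·p₂) ≈ 2.416 rad (138.4°). The total great-circle distance is δ·R ≈ 2.416 × 6371 ≈ 15393 km, so the target fraction is f = 5000/15393 ≈ 0.325.
Interpolate at f ≈ 0.325 with slerp weights a = sin((1−f)δ)/sin δ ≈ 1.504, b = sin(fδ)/sin δ ≈ 1.065.
p = a·p₁ + b·p₂ ≈ (-0.468, -0.067, -0.881); φ = arcsin(p_z) ≈ -61.78°, λ = atan2(p_y, p_x) ≈ -171.85°.

≈ lat 62°S, lon 172°W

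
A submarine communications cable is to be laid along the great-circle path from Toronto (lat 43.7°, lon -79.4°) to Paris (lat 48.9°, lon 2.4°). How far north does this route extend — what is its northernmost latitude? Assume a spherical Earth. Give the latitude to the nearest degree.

The great circle lies in the plane with unit normal n̂ = (p₁ × p₂)/|p₁ × p₂|.
Here n̂_z ≈ +0.582; the vertex latitude is φ_max = arccos|n̂_z| ≈ 54.4°.

≈ 54°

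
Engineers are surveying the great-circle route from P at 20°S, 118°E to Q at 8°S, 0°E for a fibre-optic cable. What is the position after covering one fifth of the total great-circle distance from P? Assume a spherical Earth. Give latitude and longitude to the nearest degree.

Convert each endpoint to a unit vector on the sphere (x = cos φ cos λ, y = cos φ sin λ, z = sin φ).
The central angle between the endpoints is δ = arccos(p₁·p₂) ≈ 1.971 rad (112.9°).
Interpolate at f = 1/5 with slerp weights a = sin((1−f)δ)/sin δ ≈ 1.086, b = sin(fδ)/sin δ ≈ 0.417.
p = a·p₁ + b·p₂ ≈ (-0.066, 0.901, -0.429); φ = arcsin(p_z) ≈ -25.42°, λ = atan2(p_y, p_x) ≈ 94.20°.

≈ 25°S, 94°E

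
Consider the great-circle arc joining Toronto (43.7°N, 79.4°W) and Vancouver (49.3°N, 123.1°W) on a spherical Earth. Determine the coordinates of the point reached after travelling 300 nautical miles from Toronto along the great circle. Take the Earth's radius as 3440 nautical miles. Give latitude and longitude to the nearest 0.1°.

≈ 45.7°N, 85.8°W

From cos δ = sin φ₁ sin φ₂ + cos φ₁ cos φ₂ cos Δλ, the central angle is δ ≈ 0.526 rad (30.2°). The total great-circle distance is δ·R ≈ 0.526 × 3440 ≈ 1811 nmi, so the target fraction is f = 300/1811 ≈ 0.166.
Interpolate at f ≈ 0.166 with slerp weights a = sin((1−f)δ)/sin δ ≈ 0.846, b = sin(fδ)/sin δ ≈ 0.173.
p = a·p₁ + b·p₂ ≈ (0.051, -0.696, 0.716); φ = arcsin(p_z) ≈ 45.74°, λ = atan2(p_y, p_x) ≈ -85.82°.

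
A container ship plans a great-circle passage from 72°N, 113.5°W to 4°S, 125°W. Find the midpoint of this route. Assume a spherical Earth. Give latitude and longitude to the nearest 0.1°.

From cos δ = sin φ₁ sin φ₂ + cos φ₁ cos φ₂ cos Δλ, the central angle is δ ≈ 1.333 rad (76.4°).
Interpolate at f = 1/2 with slerp weights a = sin((1−f)δ)/sin δ ≈ 0.636, b = sin(fδ)/sin δ ≈ 0.636.
p = a·p₁ + b·p₂ ≈ (-0.442, -0.700, 0.561); φ = arcsin(p_z) ≈ 34.10°, λ = atan2(p_y, p_x) ≈ -122.29°.

≈ 34.1°N, 122.3°W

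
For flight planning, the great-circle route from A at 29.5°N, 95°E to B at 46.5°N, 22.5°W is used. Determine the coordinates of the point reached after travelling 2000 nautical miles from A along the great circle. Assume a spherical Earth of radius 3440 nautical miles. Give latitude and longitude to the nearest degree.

≈ 52°N, 62°E

Write both endpoints as unit vectors p₁, p₂ with components (cos φ cos λ, cos φ sin λ, sin φ).
The central angle between the endpoints is δ = arccos(p₁·p₂) ≈ 1.490 rad (85.4°). The total great-circle distance is δ·R ≈ 1.490 × 3440 ≈ 5126 nmi, so the target fraction is f = 2000/5126 ≈ 0.390.
Interpolate at f ≈ 0.390 with slerp weights a = sin((1−f)δ)/sin δ ≈ 0.791, b = sin(fδ)/sin δ ≈ 0.551.
p = a·p₁ + b·p₂ ≈ (0.290, 0.541, 0.789); φ = arcsin(p_z) ≈ 52.12°, λ = atan2(p_y, p_x) ≈ 61.77°.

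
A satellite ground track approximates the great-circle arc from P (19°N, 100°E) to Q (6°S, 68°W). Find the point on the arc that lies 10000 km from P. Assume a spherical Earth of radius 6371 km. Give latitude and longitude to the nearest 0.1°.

≈ (43.3°N, 8.9°W)

Convert each endpoint to a unit vector on the sphere (x = cos φ cos λ, y = cos φ sin λ, z = sin φ).
The central angle between the endpoints is δ = arccos(p₁·p₂) ≈ 2.837 rad (162.5°). The total great-circle distance is δ·R ≈ 2.837 × 6371 ≈ 18071 km, so the target fraction is f = 10000/18071 ≈ 0.553.
Interpolate at f ≈ 0.553 with slerp weights a = sin((1−f)δ)/sin δ ≈ 3.177, b = sin(fδ)/sin δ ≈ 3.329.
p = a·p₁ + b·p₂ ≈ (0.719, -0.112, 0.686); φ = arcsin(p_z) ≈ 43.33°, λ = atan2(p_y, p_x) ≈ -8.85°.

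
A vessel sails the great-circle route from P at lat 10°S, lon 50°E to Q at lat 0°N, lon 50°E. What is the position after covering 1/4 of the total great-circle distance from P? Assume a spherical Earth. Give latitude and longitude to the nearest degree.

≈ lat 7°S, lon 50°E

The haversine formula gives a central angle δ ≈ 0.175 rad (10.0°) between the endpoints.
Interpolate at f = 1/4 with slerp weights a = sin((1−f)δ)/sin δ ≈ 0.752, b = sin(fδ)/sin δ ≈ 0.251.
p = a·p₁ + b·p₂ ≈ (0.637, 0.759, -0.131); φ = arcsin(p_z) ≈ -7.50°, λ = atan2(p_y, p_x) ≈ 50.00°.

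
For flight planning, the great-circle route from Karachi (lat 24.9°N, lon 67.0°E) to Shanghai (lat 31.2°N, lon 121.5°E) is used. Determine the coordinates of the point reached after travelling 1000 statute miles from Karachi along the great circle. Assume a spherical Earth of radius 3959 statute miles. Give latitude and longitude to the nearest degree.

The haversine formula gives a central angle δ ≈ 0.838 rad (48.0°) between the endpoints. The total great-circle distance is δ·R ≈ 0.838 × 3959 ≈ 3319 mi, so the target fraction is f = 1000/3319 ≈ 0.301.
Interpolate at f ≈ 0.301 with slerp weights a = sin((1−f)δ)/sin δ ≈ 0.744, b = sin(fδ)/sin δ ≈ 0.336.
p = a·p₁ + b·p₂ ≈ (0.113, 0.866, 0.487); φ = arcsin(p_z) ≈ 29.15°, λ = atan2(p_y, p_x) ≈ 82.55°.

≈ lat 29°N, lon 83°E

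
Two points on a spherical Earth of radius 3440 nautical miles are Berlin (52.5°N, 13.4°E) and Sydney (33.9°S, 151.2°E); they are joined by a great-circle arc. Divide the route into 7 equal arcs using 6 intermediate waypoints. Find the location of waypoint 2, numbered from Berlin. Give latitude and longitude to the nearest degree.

≈ 44°N, 77°E

Convert each endpoint to a unit vector on the sphere (x = cos φ cos λ, y = cos φ sin λ, z = sin φ).
The central angle between the endpoints is δ = arccos(p₁·p₂) ≈ 2.527 rad (144.8°).
Interpolate at f = 2/7 with slerp weights a = sin((1−f)δ)/sin δ ≈ 1.686, b = sin(fδ)/sin δ ≈ 1.145.
p = a·p₁ + b·p₂ ≈ (0.165, 0.696, 0.699); φ = arcsin(p_z) ≈ 44.33°, λ = atan2(p_y, p_x) ≈ 76.63°.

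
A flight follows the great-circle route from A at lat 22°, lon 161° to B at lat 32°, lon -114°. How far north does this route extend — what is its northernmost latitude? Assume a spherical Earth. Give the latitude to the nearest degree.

≈ 36°

The great circle lies in the plane with unit normal n̂ = (p₁ × p₂)/|p₁ × p₂|.
Here n̂_z ≈ +0.813; the vertex latitude is φ_max = arccos|n̂_z| ≈ 35.6°.
Check via Clairaut: cos φ_max = |cos φ₁| · sin C = cos(22.0°)·sin(61.2°) ≈ 0.813, again giving ≈ 35.6°.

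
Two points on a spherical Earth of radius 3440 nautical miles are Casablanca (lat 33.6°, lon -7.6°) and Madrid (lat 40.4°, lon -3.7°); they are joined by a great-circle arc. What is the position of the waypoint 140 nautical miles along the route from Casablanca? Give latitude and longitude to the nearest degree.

≈ lat 36°, lon -6°

Write both endpoints as unit vectors p₁, p₂ with components (cos φ cos λ, cos φ sin λ, sin φ).
The central angle between the endpoints is δ = arccos(p₁·p₂) ≈ 0.131 rad (7.5°). The total great-circle distance is δ·R ≈ 0.131 × 3440 ≈ 449 nmi, so the target fraction is f = 140/449 ≈ 0.312.
Interpolate at f ≈ 0.312 with slerp weights a = sin((1−f)δ)/sin δ ≈ 0.689, b = sin(fδ)/sin δ ≈ 0.313.
p = a·p₁ + b·p₂ ≈ (0.807, -0.091, 0.584); φ = arcsin(p_z) ≈ 35.73°, λ = atan2(p_y, p_x) ≈ -6.46°.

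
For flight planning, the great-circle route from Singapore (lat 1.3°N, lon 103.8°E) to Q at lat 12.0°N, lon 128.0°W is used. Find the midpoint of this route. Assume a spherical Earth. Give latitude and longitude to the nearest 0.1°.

From cos δ = sin φ₁ sin φ₂ + cos φ₁ cos φ₂ cos Δλ, the central angle is δ ≈ 2.214 rad (126.9°).
Interpolate at f = 1/2 with slerp weights a = sin((1−f)δ)/sin δ ≈ 1.118, b = sin(fδ)/sin δ ≈ 1.118.
p = a·p₁ + b·p₂ ≈ (-0.940, 0.224, 0.258); φ = arcsin(p_z) ≈ 14.94°, λ = atan2(p_y, p_x) ≈ 166.61°.

≈ lat 14.9°N, lon 166.6°E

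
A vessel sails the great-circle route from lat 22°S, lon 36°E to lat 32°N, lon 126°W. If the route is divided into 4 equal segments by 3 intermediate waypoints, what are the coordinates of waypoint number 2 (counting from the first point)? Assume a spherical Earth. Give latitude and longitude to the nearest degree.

Write both endpoints as unit vectors p₁, p₂ with components (cos φ cos λ, cos φ sin λ, sin φ).
The central angle between the endpoints is δ = arccos(p₁·p₂) ≈ 2.812 rad (161.1°).
Interpolate at f = 2/4 with slerp weights a = sin((1−f)δ)/sin δ ≈ 3.052, b = sin(fδ)/sin δ ≈ 3.052.
p = a·p₁ + b·p₂ ≈ (0.768, -0.431, 0.474); φ = arcsin(p_z) ≈ 28.30°, λ = atan2(p_y, p_x) ≈ -29.28°.

≈ lat 28°N, lon 29°W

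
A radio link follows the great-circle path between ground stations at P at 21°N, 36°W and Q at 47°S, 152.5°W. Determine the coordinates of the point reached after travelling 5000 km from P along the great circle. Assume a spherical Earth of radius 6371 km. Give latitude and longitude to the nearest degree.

The haversine formula gives a central angle δ ≈ 2.149 rad (123.1°) between the endpoints. The total great-circle distance is δ·R ≈ 2.149 × 6371 ≈ 13689 km, so the target fraction is f = 5000/13689 ≈ 0.365.
Interpolate at f ≈ 0.365 with slerp weights a = sin((1−f)δ)/sin δ ≈ 1.168, b = sin(fδ)/sin δ ≈ 0.844.
p = a·p₁ + b·p₂ ≈ (0.372, -0.907, -0.198); φ = arcsin(p_z) ≈ -11.44°, λ = atan2(p_y, p_x) ≈ -67.69°.

≈ 11°S, 68°W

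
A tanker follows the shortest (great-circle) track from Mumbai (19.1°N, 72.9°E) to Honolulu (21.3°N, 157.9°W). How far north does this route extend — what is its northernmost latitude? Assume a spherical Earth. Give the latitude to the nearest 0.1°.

≈ 40.6°N

The great circle lies in the plane with unit normal n̂ = (p₁ × p₂)/|p₁ × p₂|.
Here n̂_z ≈ +0.759; the vertex latitude is φ_max = arccos|n̂_z| ≈ 40.6°.
Check via Clairaut: cos φ_max = |cos φ₁| · sin C = cos(19.1°)·sin(53.4°) ≈ 0.759, again giving ≈ 40.6°.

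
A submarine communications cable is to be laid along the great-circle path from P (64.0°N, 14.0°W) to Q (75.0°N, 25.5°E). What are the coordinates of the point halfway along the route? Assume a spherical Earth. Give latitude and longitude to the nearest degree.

Convert each endpoint to a unit vector on the sphere (x = cos φ cos λ, y = cos φ sin λ, z = sin φ).
The central angle between the endpoints is δ = arccos(p₁·p₂) ≈ 0.299 rad (17.1°).
Interpolate at f = 1/2 with slerp weights a = sin((1−f)δ)/sin δ ≈ 0.506, b = sin(fδ)/sin δ ≈ 0.506.
p = a·p₁ + b·p₂ ≈ (0.333, 0.003, 0.943); φ = arcsin(p_z) ≈ 70.54°, λ = atan2(p_y, p_x) ≈ 0.47°.

≈ (71°N, 0°E)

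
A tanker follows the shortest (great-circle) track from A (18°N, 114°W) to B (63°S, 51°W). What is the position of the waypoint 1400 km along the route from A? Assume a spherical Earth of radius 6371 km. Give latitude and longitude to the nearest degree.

≈ (6°N, 109°W)

From cos δ = sin φ₁ sin φ₂ + cos φ₁ cos φ₂ cos Δλ, the central angle is δ ≈ 1.650 rad (94.5°). The total great-circle distance is δ·R ≈ 1.650 × 6371 ≈ 10513 km, so the target fraction is f = 1400/10513 ≈ 0.133.
Interpolate at f ≈ 0.133 with slerp weights a = sin((1−f)δ)/sin δ ≈ 0.993, b = sin(fδ)/sin δ ≈ 0.219.
p = a·p₁ + b·p₂ ≈ (-0.322, -0.940, 0.112); φ = arcsin(p_z) ≈ 6.44°, λ = atan2(p_y, p_x) ≈ -108.89°.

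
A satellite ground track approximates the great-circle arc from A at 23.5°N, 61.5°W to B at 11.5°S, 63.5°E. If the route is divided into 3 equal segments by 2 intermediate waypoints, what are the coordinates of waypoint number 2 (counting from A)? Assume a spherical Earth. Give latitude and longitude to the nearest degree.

Write both endpoints as unit vectors p₁, p₂ with components (cos φ cos λ, cos φ sin λ, sin φ).
The central angle between the endpoints is δ = arccos(p₁·p₂) ≈ 2.208 rad (126.5°).
Interpolate at f = 2/3 with slerp weights a = sin((1−f)δ)/sin δ ≈ 0.835, b = sin(fδ)/sin δ ≈ 1.238.
p = a·p₁ + b·p₂ ≈ (0.907, 0.413, 0.086); φ = arcsin(p_z) ≈ 4.95°, λ = atan2(p_y, p_x) ≈ 24.47°.

≈ 5°N, 24°E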